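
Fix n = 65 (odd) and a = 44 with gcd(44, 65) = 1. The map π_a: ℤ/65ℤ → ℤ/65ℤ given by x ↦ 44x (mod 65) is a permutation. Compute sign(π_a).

-1

Trace 1: π^k(1) = [1, 44, 51, 34] for k=0..3.
Cycle lengths of π_44 on ℤ/65ℤ: [4, 4, 4, 4, 4, 4, 4, 4, 4, 4, 4, 4, 4, 4, 4, 2, 2, 1]; 18 cycles in total.
18 cycles on 65: each ℓ→(−1)^(ℓ−1), product (−1)^47 = -1.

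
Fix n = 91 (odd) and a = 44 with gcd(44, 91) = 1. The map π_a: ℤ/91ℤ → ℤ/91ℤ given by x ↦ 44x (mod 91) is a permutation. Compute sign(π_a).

Trace 51: π^k(51) = [51, 60, 1, 44, 25, 8, 79] for k=0..6.
The orbit structure of x ↦ 44x mod 91: 12 orbits of sizes [12, 12, 12, 12, 12, 12, 4, 4, 4, 3, 3, 1].
With 12 cycles on 91 points, sign = (−1)^{91−12} = -1.
(44|91)_J = -1 (Zolotarev's lemma cross-check).

-1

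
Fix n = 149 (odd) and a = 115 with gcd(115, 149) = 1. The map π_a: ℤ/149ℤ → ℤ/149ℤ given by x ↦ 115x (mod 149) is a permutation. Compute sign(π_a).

-1

Start at x=111: 111 → 100 → 27 → 125 → 71 → 119 → 126 → … (one orbit).
Cycle lengths of π_115 on ℤ/149ℤ: [148, 1]; 2 cycles in total.
n − c = 149 − 2 = 147; sign = (−1)^147 = -1.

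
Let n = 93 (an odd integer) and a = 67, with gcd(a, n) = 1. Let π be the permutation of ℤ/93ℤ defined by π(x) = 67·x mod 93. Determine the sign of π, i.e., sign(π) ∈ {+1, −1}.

+1

Start at x=67: 67 → 25 → 1 → 67 (one orbit).
Decompose π into cycles: lengths [3, 3, 3, 3, 3, 3, 3, 3, 3, 3, 3, 3, 3, 3, 3, 3, 3, 3, 3, 3, 3, 3, 3, 3, 3, 3, 3, 3, 3, 3, 1, 1, 1] (33 cycles, including the fixed point 0).
93 − 33 = 60 transpositions; sign(π) = (−1)^60 = +1.
(67|93)_J = +1 (Zolotarev's lemma cross-check).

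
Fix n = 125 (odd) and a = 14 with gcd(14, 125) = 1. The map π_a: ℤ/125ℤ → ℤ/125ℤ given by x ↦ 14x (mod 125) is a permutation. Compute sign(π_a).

+1

Orbit of 1 under x↦14x: [1, 14, 71, 119, 41, 74, 36]… (length divides ord_125(14)).
π_14 has 7 disjoint cycles with lengths [50, 50, 10, 10, 2, 2, 1] on {0,…,124}.
7 cycles on 125: each ℓ→(−1)^(ℓ−1), product (−1)^118 = +1.
The Jacobi symbol (14|125) = +1 (Zolotarev) agrees.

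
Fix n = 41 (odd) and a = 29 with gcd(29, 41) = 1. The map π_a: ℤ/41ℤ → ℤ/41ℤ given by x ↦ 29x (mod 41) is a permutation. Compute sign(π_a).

-1

Orbit of 8 under x↦29x: [8, 27, 4, 34, 2, 17, 1]… (length divides ord_41(29)).
Decompose π into cycles: lengths [40, 1] (2 cycles, including the fixed point 0).
41 − 2 = 39 transpositions; sign(π) = (−1)^39 = -1.
Check: (29/41) = -1 by Zolotarev.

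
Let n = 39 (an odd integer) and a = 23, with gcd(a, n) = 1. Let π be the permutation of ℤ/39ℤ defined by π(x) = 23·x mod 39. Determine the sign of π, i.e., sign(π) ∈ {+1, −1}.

-1

Trace 17: π^k(17) = [17, 1, 23, 22, 38, 16] for k=0..5.
Cycle lengths of π_23 on ℤ/39ℤ: [6, 6, 6, 6, 6, 6, 2, 1]; 8 cycles in total.
With 8 cycles on 39 points, sign = (−1)^{39−8} = -1.
Check: (23/39) = -1 by Zolotarev.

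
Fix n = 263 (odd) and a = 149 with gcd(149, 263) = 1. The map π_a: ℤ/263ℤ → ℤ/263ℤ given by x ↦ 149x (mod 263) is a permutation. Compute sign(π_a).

+1

Orbit of 44 under x↦149x: [44, 244, 62, 33, 183, 178, 222]… (length divides ord_263(149)).
Decompose π into cycles: lengths [131, 131, 1] (3 cycles, including the fixed point 0).
sign(π) = (−1)^{n − #cycles} = (−1)^{263−3} = (−1)^260 = +1.
(149|263)_J = +1 (Zolotarev's lemma cross-check).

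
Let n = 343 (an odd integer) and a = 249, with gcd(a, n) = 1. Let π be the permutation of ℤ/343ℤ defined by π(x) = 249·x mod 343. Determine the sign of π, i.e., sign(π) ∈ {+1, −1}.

+1

Orbit of 44 under x↦249x: [44, 323, 165, 268, 190, 319, 198]… (length divides ord_343(249)).
π_249 has 7 disjoint cycles with lengths [147, 147, 21, 21, 3, 3, 1] on {0,…,342}.
7 cycles on 343: each ℓ→(−1)^(ℓ−1), product (−1)^336 = +1.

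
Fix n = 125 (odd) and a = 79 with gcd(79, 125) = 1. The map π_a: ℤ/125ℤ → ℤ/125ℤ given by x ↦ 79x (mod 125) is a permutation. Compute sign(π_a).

+1

Orbit of 51 under x↦79x: [51, 29, 41, 114, 6, 99, 71]… (length divides ord_125(79)).
Cycle lengths of π_79 on ℤ/125ℤ: [50, 50, 10, 10, 2, 2, 1]; 7 cycles in total.
n − c = 125 − 7 = 118; sign = (−1)^118 = +1.
Zolotarev: (79|125) = +1, matching the cycle-count sign.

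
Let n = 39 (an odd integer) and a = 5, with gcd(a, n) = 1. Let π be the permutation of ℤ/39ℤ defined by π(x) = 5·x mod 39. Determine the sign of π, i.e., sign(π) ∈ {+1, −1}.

Start at x=5: 5 → 25 → 8 → 1 → 5 (one orbit).
Cycle lengths of π_5 on ℤ/39ℤ: [4, 4, 4, 4, 4, 4, 4, 4, 4, 2, 1]; 11 cycles in total.
n − c = 39 − 11 = 28; sign = (−1)^28 = +1.

+1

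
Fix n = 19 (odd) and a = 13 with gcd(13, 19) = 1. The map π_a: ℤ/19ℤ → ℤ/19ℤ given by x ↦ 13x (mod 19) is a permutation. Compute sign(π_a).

-1

Orbit of 4 under x↦13x: [4, 14, 11, 10, 16, 18, 6]… (length divides ord_19(13)).
The orbit structure of x ↦ 13x mod 19: 2 orbits of sizes [18, 1].
sign(π) = (−1)^{n − #cycles} = (−1)^{19−2} = (−1)^17 = -1.
Via Zolotarev, sign(π_{13}) = (13|19) = -1.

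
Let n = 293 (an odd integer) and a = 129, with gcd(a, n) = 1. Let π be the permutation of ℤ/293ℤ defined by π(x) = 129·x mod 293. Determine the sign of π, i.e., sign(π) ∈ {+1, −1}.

-1

Trace 223: π^k(223) = [223, 53, 98, 43, 273, 57, 28] for k=0..6.
Cycle lengths of π_129 on ℤ/293ℤ: [292, 1]; 2 cycles in total.
Σ(ℓ_i−1) = 293−2 = 291; sign = (−1)^291 = -1.
Via Zolotarev, sign(π_{129}) = (129|293) = -1.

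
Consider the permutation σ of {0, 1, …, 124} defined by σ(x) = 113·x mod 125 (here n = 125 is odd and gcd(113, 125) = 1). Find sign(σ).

Start at x=63: 63 → 119 → 72 → 11 → 118 → 84 → 117 → … (one orbit).
The orbit structure of x ↦ 113x mod 125: 4 orbits of sizes [100, 20, 4, 1].
Σ(ℓ_i−1) = 125−4 = 121; sign = (−1)^121 = -1.
Via Zolotarev, sign(π_{113}) = (113|125) = -1.

-1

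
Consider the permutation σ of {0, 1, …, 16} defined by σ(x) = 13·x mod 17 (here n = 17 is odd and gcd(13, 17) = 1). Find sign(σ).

Start at x=13: 13 → 16 → 4 → 1 → 13 (one orbit).
Cycle lengths of π_13 on ℤ/17ℤ: [4, 4, 4, 4, 1]; 5 cycles in total.
Σ(ℓ_i−1) = 17−5 = 12; sign = (−1)^12 = +1.
Check: (13/17) = +1 by Zolotarev.

+1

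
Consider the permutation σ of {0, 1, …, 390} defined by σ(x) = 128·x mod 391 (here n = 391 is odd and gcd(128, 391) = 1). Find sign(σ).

Start at x=2: 2 → 256 → 315 → 47 → 151 → 169 → 127 → … (one orbit).
Cycle lengths of π_128 on ℤ/391ℤ: [88, 88, 88, 88, 11, 11, 8, 8, 1]; 9 cycles in total.
391 − 9 = 382 transpositions; sign(π) = (−1)^382 = +1.
(128|391)_J = +1 (Zolotarev's lemma cross-check).

+1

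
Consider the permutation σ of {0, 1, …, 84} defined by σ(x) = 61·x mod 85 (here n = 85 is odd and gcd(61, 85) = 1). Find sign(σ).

Orbit of 36 under x↦61x: [36, 71, 81, 11, 76, 46, 1]… (length divides ord_85(61)).
π_61 has 10 disjoint cycles with lengths [16, 16, 16, 16, 16, 1, 1, 1, 1, 1] on {0,…,84}.
With 10 cycles on 85 points, sign = (−1)^{85−10} = -1.
Check: (61/85) = -1 by Zolotarev.

-1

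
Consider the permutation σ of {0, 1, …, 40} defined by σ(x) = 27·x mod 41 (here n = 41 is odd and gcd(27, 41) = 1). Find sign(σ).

Trace 40: π^k(40) = [40, 14, 9, 38, 1, 27, 32] for k=0..6.
Cycle type of π: 8×5 + 1; total 6 cycles.
Σ(ℓ_i−1) = 41−6 = 35; sign = (−1)^35 = -1.

-1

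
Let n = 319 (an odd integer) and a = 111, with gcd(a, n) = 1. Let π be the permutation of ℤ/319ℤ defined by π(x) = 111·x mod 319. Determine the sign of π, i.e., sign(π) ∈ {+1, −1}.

Trace 23: π^k(23) = [23, 1, 111, 199, 78, 45, 210] for k=0..6.
Decompose π into cycles: lengths [7, 7, 7, 7, 7, 7, 7, 7, 7, 7, 7, 7, 7, 7, 7, 7, 7, 7, 7, 7, 7, 7, 7, 7, 7, 7, 7, 7, 7, 7, 7, 7, 7, 7, 7, 7, 7, 7, 7, 7, 7, 7, 7, 7, 1, 1, 1, 1, 1, 1, 1, 1, 1, 1, 1] (55 cycles, including the fixed point 0).
sign(π) = (−1)^{n − #cycles} = (−1)^{319−55} = (−1)^264 = +1.
Check: (111/319) = +1 by Zolotarev.

+1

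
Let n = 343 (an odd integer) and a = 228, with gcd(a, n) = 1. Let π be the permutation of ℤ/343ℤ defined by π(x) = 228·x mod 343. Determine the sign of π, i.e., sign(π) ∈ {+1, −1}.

+1

Orbit of 64 under x↦228x: [64, 186, 219, 197, 326, 240, 183]… (length divides ord_343(228)).
7 cycles of lengths [147, 147, 21, 21, 3, 3, 1].
7 cycles on 343: each ℓ→(−1)^(ℓ−1), product (−1)^336 = +1.
Via Zolotarev, sign(π_{228}) = (228|343) = +1.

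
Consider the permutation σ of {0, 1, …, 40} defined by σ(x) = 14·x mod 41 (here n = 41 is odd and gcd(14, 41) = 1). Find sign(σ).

-1

Orbit of 40 under x↦14x: [40, 27, 9, 3, 1, 14, 32]… (length divides ord_41(14)).
π_14 has 6 disjoint cycles with lengths [8, 8, 8, 8, 8, 1] on {0,…,40}.
Σ(ℓ_i−1) = 41−6 = 35; sign = (−1)^35 = -1.
Check: (14/41) = -1 by Zolotarev.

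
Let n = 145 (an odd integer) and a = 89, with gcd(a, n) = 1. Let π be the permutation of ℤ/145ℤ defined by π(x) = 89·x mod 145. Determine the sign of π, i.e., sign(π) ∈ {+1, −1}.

-1

Orbit of 84 under x↦89x: [84, 81, 104, 121, 39, 136, 69]… (length divides ord_145(89)).
π_89 has 8 disjoint cycles with lengths [28, 28, 28, 28, 28, 2, 2, 1] on {0,…,144}.
sign(π) = (−1)^{n − #cycles} = (−1)^{145−8} = (−1)^137 = -1.
Via Zolotarev, sign(π_{89}) = (89|145) = -1.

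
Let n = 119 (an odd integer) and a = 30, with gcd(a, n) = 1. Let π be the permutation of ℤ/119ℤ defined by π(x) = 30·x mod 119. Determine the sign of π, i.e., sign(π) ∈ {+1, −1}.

+1

Orbit of 86 under x↦30x: [86, 81, 50, 72, 18, 64, 16]… (length divides ord_119(30)).
Decompose π into cycles: lengths [12, 12, 12, 12, 12, 12, 12, 12, 4, 4, 4, 4, 3, 3, 1] (15 cycles, including the fixed point 0).
n − c = 119 − 15 = 104; sign = (−1)^104 = +1.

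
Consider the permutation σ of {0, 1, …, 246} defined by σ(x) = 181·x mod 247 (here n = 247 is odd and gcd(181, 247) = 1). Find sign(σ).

Orbit of 118 under x↦181x: [118, 116, 1, 181, 157, 12, 196]… (length divides ord_247(181)).
Cycle type of π: 18×13 + 2×6 + 1; total 20 cycles.
247 − 20 = 227 transpositions; sign(π) = (−1)^227 = -1.
(181|247)_J = -1 (Zolotarev's lemma cross-check).

-1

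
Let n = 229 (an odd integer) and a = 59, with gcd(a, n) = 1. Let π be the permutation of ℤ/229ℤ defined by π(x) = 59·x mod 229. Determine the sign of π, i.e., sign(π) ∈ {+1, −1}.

-1

Orbit of 109 under x↦59x: [109, 19, 205, 187, 41, 129, 54]… (length divides ord_229(59)).
π_59 has 2 disjoint cycles with lengths [228, 1] on {0,…,228}.
229 − 2 = 227 transpositions; sign(π) = (−1)^227 = -1.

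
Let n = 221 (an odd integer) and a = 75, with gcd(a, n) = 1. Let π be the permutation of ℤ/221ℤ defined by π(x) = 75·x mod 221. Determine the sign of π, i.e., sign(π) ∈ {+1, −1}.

-1

Trace 181: π^k(181) = [181, 94, 199, 118, 10, 87, 116] for k=0..6.
Cycle lengths of π_75 on ℤ/221ℤ: [48, 48, 48, 48, 16, 6, 6, 1]; 8 cycles in total.
8 cycles on 221: each ℓ→(−1)^(ℓ−1), product (−1)^213 = -1.
Check: (75/221) = -1 by Zolotarev.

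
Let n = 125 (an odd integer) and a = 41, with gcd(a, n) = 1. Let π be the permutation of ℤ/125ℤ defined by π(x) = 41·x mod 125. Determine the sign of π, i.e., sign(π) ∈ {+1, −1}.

+1

Start at x=16: 16 → 31 → 21 → 111 → 51 → 91 → 106 → … (one orbit).
13 cycles of lengths [25, 25, 25, 25, 5, 5, 5, 5, 1, 1, 1, 1, 1].
sign(π) = (−1)^{n − #cycles} = (−1)^{125−13} = (−1)^112 = +1.
Via Zolotarev, sign(π_{41}) = (41|125) = +1.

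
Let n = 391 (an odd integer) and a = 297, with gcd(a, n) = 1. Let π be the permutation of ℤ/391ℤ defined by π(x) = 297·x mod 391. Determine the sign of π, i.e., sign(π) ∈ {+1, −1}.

Trace 359: π^k(359) = [359, 271, 332, 72, 270, 35, 229] for k=0..6.
Cycle type of π: 88×4 + 22 + 8×2 + 1; total 8 cycles.
8 cycles on 391: each ℓ→(−1)^(ℓ−1), product (−1)^383 = -1.
Zolotarev: (297|391) = -1, matching the cycle-count sign.

-1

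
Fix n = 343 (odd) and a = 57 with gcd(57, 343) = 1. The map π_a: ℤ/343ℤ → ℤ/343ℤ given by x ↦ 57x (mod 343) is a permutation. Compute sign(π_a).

+1

Orbit of 183 under x↦57x: [183, 141, 148, 204, 309, 120, 323]… (length divides ord_343(57)).
Decompose π into cycles: lengths [49, 49, 49, 49, 49, 49, 7, 7, 7, 7, 7, 7, 1, 1, 1, 1, 1, 1, 1] (19 cycles, including the fixed point 0).
With 19 cycles on 343 points, sign = (−1)^{343−19} = +1.
The Jacobi symbol (57|343) = +1 (Zolotarev) agrees.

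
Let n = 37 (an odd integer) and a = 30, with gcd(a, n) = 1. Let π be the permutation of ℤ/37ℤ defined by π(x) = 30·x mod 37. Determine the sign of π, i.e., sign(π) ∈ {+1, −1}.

Start at x=28: 28 → 26 → 3 → 16 → 36 → 7 → 25 → … (one orbit).
The orbit structure of x ↦ 30x mod 37: 3 orbits of sizes [18, 18, 1].
With 3 cycles on 37 points, sign = (−1)^{37−3} = +1.
(30|37)_J = +1 (Zolotarev's lemma cross-check).

+1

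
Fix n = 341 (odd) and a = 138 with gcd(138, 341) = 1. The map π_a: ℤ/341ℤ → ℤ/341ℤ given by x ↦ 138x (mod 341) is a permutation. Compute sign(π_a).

Orbit of 18 under x↦138x: [18, 97, 87, 71, 250, 59, 299]… (length divides ord_341(138)).
The orbit structure of x ↦ 138x mod 341: 14 orbits of sizes [30, 30, 30, 30, 30, 30, 30, 30, 30, 30, 15, 15, 10, 1].
sign(π) = (−1)^{n − #cycles} = (−1)^{341−14} = (−1)^327 = -1.

-1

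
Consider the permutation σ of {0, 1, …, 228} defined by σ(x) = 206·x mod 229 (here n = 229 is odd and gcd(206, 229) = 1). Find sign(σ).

Orbit of 59 under x↦206x: [59, 17, 67, 62, 177, 51, 201]… (length divides ord_229(206)).
Cycle type of π: 228 + 1; total 2 cycles.
229 − 2 = 227 transpositions; sign(π) = (−1)^227 = -1.
Check: (206/229) = -1 by Zolotarev.

-1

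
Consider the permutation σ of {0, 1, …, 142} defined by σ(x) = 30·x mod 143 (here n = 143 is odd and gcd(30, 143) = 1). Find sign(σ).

Start at x=48: 48 → 10 → 14 → 134 → 16 → 51 → 100 → … (one orbit).
π_30 has 8 disjoint cycles with lengths [30, 30, 30, 30, 10, 6, 6, 1] on {0,…,142}.
With 8 cycles on 143 points, sign = (−1)^{143−8} = -1.

-1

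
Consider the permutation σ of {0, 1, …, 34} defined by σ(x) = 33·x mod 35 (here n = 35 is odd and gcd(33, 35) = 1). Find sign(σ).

+1

Start at x=1: 1 → 33 → 4 → 27 → 16 → 3 → 29 → … (one orbit).
Cycle lengths of π_33 on ℤ/35ℤ: [12, 12, 6, 4, 1]; 5 cycles in total.
n − c = 35 − 5 = 30; sign = (−1)^30 = +1.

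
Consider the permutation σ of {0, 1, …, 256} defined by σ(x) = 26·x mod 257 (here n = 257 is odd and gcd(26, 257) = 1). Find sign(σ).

+1

Orbit of 1 under x↦26x: [1, 26, 162, 100, 30, 9, 234]… (length divides ord_257(26)).
3 cycles of lengths [128, 128, 1].
257 − 3 = 254 transpositions; sign(π) = (−1)^254 = +1.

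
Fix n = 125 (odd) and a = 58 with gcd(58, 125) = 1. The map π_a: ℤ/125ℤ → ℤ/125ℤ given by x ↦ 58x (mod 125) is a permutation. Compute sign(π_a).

Orbit of 94 under x↦58x: [94, 77, 91, 28, 124, 67, 11]… (length divides ord_125(58)).
Cycle lengths of π_58 on ℤ/125ℤ: [100, 20, 4, 1]; 4 cycles in total.
With 4 cycles on 125 points, sign = (−1)^{125−4} = -1.
(58|125)_J = -1 (Zolotarev's lemma cross-check).

-1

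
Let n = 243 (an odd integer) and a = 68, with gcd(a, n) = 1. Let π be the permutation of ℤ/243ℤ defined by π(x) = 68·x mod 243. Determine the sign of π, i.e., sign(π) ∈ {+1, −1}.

Trace 173: π^k(173) = [173, 100, 239, 214, 215, 40, 47] for k=0..6.
The orbit structure of x ↦ 68x mod 243: 6 orbits of sizes [162, 54, 18, 6, 2, 1].
243 − 6 = 237 transpositions; sign(π) = (−1)^237 = -1.

-1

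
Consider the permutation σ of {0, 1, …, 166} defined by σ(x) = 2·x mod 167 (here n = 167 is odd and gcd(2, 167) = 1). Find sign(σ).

Start at x=44: 44 → 88 → 9 → 18 → 36 → 72 → 144 → … (one orbit).
Decompose π into cycles: lengths [83, 83, 1] (3 cycles, including the fixed point 0).
With 3 cycles on 167 points, sign = (−1)^{167−3} = +1.

+1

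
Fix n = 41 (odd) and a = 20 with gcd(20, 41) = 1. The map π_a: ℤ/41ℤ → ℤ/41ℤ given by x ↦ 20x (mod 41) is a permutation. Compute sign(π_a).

Trace 10: π^k(10) = [10, 36, 23, 9, 16, 33, 4] for k=0..6.
3 cycles of lengths [20, 20, 1].
With 3 cycles on 41 points, sign = (−1)^{41−3} = +1.
(20|41)_J = +1 (Zolotarev's lemma cross-check).

+1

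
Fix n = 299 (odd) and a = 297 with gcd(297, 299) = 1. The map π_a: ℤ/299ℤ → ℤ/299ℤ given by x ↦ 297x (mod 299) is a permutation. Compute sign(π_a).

Start at x=35: 35 → 229 → 140 → 19 → 261 → 76 → 147 → … (one orbit).
Cycle type of π: 132×2 + 22 + 12 + 1; total 5 cycles.
299 − 5 = 294 transpositions; sign(π) = (−1)^294 = +1.
The Jacobi symbol (297|299) = +1 (Zolotarev) agrees.

+1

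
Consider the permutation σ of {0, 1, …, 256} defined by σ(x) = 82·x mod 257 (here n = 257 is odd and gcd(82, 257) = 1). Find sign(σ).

Orbit of 166 under x↦82x: [166, 248, 33, 136, 101, 58, 130]… (length divides ord_257(82)).
The orbit structure of x ↦ 82x mod 257: 2 orbits of sizes [256, 1].
n − c = 257 − 2 = 255; sign = (−1)^255 = -1.
Via Zolotarev, sign(π_{82}) = (82|257) = -1.

-1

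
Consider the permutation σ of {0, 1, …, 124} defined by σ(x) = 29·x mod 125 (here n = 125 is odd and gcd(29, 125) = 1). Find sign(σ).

Trace 41: π^k(41) = [41, 64, 106, 74, 21, 109, 36] for k=0..6.
Decompose π into cycles: lengths [50, 50, 10, 10, 2, 2, 1] (7 cycles, including the fixed point 0).
Σ(ℓ_i−1) = 125−7 = 118; sign = (−1)^118 = +1.
(29|125)_J = +1 (Zolotarev's lemma cross-check).

+1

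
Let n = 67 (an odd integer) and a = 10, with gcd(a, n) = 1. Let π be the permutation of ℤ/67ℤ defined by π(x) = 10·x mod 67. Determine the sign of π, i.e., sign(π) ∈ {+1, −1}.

Start at x=22: 22 → 19 → 56 → 24 → 39 → 55 → 14 → … (one orbit).
The orbit structure of x ↦ 10x mod 67: 3 orbits of sizes [33, 33, 1].
Σ(ℓ_i−1) = 67−3 = 64; sign = (−1)^64 = +1.
(10|67)_J = +1 (Zolotarev's lemma cross-check).

+1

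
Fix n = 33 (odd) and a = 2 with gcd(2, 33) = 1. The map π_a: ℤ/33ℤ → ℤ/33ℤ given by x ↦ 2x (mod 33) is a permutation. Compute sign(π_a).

Orbit of 31 under x↦2x: [31, 29, 25, 17, 1, 2, 4]… (length divides ord_33(2)).
Cycle lengths of π_2 on ℤ/33ℤ: [10, 10, 10, 2, 1]; 5 cycles in total.
33 − 5 = 28 transpositions; sign(π) = (−1)^28 = +1.
Check: (2/33) = +1 by Zolotarev.

+1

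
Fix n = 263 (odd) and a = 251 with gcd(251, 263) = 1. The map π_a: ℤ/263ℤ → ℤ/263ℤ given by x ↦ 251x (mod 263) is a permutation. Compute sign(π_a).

Start at x=170: 170 → 64 → 21 → 11 → 131 → 6 → 191 → … (one orbit).
Cycle lengths of π_251 on ℤ/263ℤ: [262, 1]; 2 cycles in total.
sign(π) = (−1)^{n − #cycles} = (−1)^{263−2} = (−1)^261 = -1.
Via Zolotarev, sign(π_{251}) = (251|263) = -1.

-1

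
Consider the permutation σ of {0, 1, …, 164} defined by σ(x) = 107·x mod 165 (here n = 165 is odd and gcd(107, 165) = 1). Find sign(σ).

Trace 32: π^k(32) = [32, 124, 68, 16, 62, 34, 8] for k=0..6.
Cycle type of π: 20×6 + 10×3 + 4×3 + 2 + 1; total 14 cycles.
sign(π) = (−1)^{n − #cycles} = (−1)^{165−14} = (−1)^151 = -1.
(107|165)_J = -1 (Zolotarev's lemma cross-check).

-1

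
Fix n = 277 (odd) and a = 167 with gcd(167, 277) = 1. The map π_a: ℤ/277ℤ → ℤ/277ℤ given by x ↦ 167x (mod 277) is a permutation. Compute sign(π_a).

-1

Trace 23: π^k(23) = [23, 240, 192, 209, 1, 167, 189] for k=0..6.
Cycle type of π: 276 + 1; total 2 cycles.
277 − 2 = 275 transpositions; sign(π) = (−1)^275 = -1.
The Jacobi symbol (167|277) = -1 (Zolotarev) agrees.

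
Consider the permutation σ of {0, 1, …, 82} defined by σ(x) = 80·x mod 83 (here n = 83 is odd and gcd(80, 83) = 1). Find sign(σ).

-1

Start at x=13: 13 → 44 → 34 → 64 → 57 → 78 → 15 → … (one orbit).
Cycle type of π: 82 + 1; total 2 cycles.
sign(π) = (−1)^{n − #cycles} = (−1)^{83−2} = (−1)^81 = -1.
The Jacobi symbol (80|83) = -1 (Zolotarev) agrees.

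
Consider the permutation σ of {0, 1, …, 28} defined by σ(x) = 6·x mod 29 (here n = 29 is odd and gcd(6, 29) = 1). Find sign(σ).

+1

Start at x=20: 20 → 4 → 24 → 28 → 23 → 22 → 16 → … (one orbit).
3 cycles of lengths [14, 14, 1].
29 − 3 = 26 transpositions; sign(π) = (−1)^26 = +1.
Via Zolotarev, sign(π_{6}) = (6|29) = +1.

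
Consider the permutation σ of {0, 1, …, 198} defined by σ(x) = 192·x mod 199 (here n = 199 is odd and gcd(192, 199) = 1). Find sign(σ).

Trace 83: π^k(83) = [83, 16, 87, 187, 84, 9, 136] for k=0..6.
Cycle type of π: 198 + 1; total 2 cycles.
With 2 cycles on 199 points, sign = (−1)^{199−2} = -1.
The Jacobi symbol (192|199) = -1 (Zolotarev) agrees.

-1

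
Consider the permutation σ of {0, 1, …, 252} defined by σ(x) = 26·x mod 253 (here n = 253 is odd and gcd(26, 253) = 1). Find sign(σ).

+1

Orbit of 26 under x↦26x: [26, 170, 119, 58, 243, 246, 71]… (length divides ord_253(26)).
The orbit structure of x ↦ 26x mod 253: 9 orbits of sizes [55, 55, 55, 55, 11, 11, 5, 5, 1].
sign(π) = (−1)^{n − #cycles} = (−1)^{253−9} = (−1)^244 = +1.
The Jacobi symbol (26|253) = +1 (Zolotarev) agrees.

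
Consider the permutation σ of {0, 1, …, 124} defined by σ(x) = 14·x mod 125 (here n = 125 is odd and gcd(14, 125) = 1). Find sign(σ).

Start at x=41: 41 → 74 → 36 → 4 → 56 → 34 → 101 → … (one orbit).
The orbit structure of x ↦ 14x mod 125: 7 orbits of sizes [50, 50, 10, 10, 2, 2, 1].
125 − 7 = 118 transpositions; sign(π) = (−1)^118 = +1.
The Jacobi symbol (14|125) = +1 (Zolotarev) agrees.

+1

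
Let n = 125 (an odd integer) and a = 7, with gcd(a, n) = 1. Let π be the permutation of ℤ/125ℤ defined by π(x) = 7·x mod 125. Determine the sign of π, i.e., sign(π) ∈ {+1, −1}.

Orbit of 51 under x↦7x: [51, 107, 124, 118, 76, 32, 99]… (length divides ord_125(7)).
Cycle type of π: 20×5 + 4×6 + 1; total 12 cycles.
n − c = 125 − 12 = 113; sign = (−1)^113 = -1.
Via Zolotarev, sign(π_{7}) = (7|125) = -1.

-1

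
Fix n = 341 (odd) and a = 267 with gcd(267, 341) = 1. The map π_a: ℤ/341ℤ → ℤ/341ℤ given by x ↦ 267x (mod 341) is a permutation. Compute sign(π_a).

+1

Orbit of 267 under x↦267x: [267, 20, 225, 59, 67, 157, 317]… (length divides ord_341(267)).
25 cycles of lengths [15, 15, 15, 15, 15, 15, 15, 15, 15, 15, 15, 15, 15, 15, 15, 15, 15, 15, 15, 15, 15, 15, 5, 5, 1].
25 cycles on 341: each ℓ→(−1)^(ℓ−1), product (−1)^316 = +1.
Via Zolotarev, sign(π_{267}) = (267|341) = +1.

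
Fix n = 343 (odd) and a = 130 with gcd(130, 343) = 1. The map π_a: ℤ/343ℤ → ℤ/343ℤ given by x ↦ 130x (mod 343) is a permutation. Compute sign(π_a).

+1

Orbit of 214 under x↦130x: [214, 37, 8, 11, 58, 337, 249]… (length divides ord_343(130)).
Cycle type of π: 147×2 + 21×2 + 3×2 + 1; total 7 cycles.
n − c = 343 − 7 = 336; sign = (−1)^336 = +1.
The Jacobi symbol (130|343) = +1 (Zolotarev) agrees.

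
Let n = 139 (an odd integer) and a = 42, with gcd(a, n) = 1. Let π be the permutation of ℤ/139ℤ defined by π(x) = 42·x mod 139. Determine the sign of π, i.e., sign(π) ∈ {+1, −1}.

Trace 96: π^k(96) = [96, 1, 42] for k=0..2.
Decompose π into cycles: lengths [3, 3, 3, 3, 3, 3, 3, 3, 3, 3, 3, 3, 3, 3, 3, 3, 3, 3, 3, 3, 3, 3, 3, 3, 3, 3, 3, 3, 3, 3, 3, 3, 3, 3, 3, 3, 3, 3, 3, 3, 3, 3, 3, 3, 3, 3, 1] (47 cycles, including the fixed point 0).
sign(π) = (−1)^{n − #cycles} = (−1)^{139−47} = (−1)^92 = +1.
Zolotarev: (42|139) = +1, matching the cycle-count sign.

+1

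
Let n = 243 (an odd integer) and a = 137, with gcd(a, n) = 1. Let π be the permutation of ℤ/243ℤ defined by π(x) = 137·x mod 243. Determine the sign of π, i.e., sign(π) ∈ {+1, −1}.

Orbit of 173 under x↦137x: [173, 130, 71, 7, 230, 163, 218]… (length divides ord_243(137)).
π_137 has 6 disjoint cycles with lengths [162, 54, 18, 6, 2, 1] on {0,…,242}.
With 6 cycles on 243 points, sign = (−1)^{243−6} = -1.
Zolotarev: (137|243) = -1, matching the cycle-count sign.

-1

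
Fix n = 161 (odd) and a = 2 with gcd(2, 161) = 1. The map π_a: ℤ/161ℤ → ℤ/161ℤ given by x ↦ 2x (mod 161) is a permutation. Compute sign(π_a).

+1

Orbit of 25 under x↦2x: [25, 50, 100, 39, 78, 156, 151]… (length divides ord_161(2)).
Decompose π into cycles: lengths [33, 33, 33, 33, 11, 11, 3, 3, 1] (9 cycles, including the fixed point 0).
Σ(ℓ_i−1) = 161−9 = 152; sign = (−1)^152 = +1.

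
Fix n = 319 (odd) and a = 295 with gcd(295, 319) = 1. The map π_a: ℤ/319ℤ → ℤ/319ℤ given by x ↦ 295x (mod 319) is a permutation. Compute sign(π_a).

Orbit of 207 under x↦295x: [207, 136, 245, 181, 122, 262, 92]… (length divides ord_319(295)).
9 cycles of lengths [70, 70, 70, 70, 14, 14, 5, 5, 1].
319 − 9 = 310 transpositions; sign(π) = (−1)^310 = +1.
Zolotarev: (295|319) = +1, matching the cycle-count sign.

+1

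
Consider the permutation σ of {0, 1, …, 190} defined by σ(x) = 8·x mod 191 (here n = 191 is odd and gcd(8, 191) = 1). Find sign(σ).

+1

Orbit of 68 under x↦8x: [68, 162, 150, 54, 50, 18, 144]… (length divides ord_191(8)).
Cycle type of π: 95×2 + 1; total 3 cycles.
191 − 3 = 188 transpositions; sign(π) = (−1)^188 = +1.
The Jacobi symbol (8|191) = +1 (Zolotarev) agrees.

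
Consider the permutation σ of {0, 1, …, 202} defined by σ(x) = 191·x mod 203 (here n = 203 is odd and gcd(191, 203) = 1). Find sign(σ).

-1

Trace 1: π^k(1) = [1, 191, 144, 99, 30, 46, 57] for k=0..6.
The orbit structure of x ↦ 191x mod 203: 24 orbits of sizes [12, 12, 12, 12, 12, 12, 12, 12, 12, 12, 12, 12, 12, 12, 4, 4, 4, 4, 4, 4, 4, 3, 3, 1].
n − c = 203 − 24 = 179; sign = (−1)^179 = -1.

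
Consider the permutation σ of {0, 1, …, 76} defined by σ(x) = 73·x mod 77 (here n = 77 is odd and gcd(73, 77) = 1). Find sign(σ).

Trace 40: π^k(40) = [40, 71, 24, 58, 76, 4, 61] for k=0..6.
Decompose π into cycles: lengths [30, 30, 10, 6, 1] (5 cycles, including the fixed point 0).
Σ(ℓ_i−1) = 77−5 = 72; sign = (−1)^72 = +1.
Zolotarev: (73|77) = +1, matching the cycle-count sign.

+1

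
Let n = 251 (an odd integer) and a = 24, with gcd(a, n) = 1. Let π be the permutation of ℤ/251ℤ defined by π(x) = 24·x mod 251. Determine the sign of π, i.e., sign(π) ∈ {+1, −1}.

-1

Orbit of 184 under x↦24x: [184, 149, 62, 233, 70, 174, 160]… (length divides ord_251(24)).
Cycle lengths of π_24 on ℤ/251ℤ: [250, 1]; 2 cycles in total.
251 − 2 = 249 transpositions; sign(π) = (−1)^249 = -1.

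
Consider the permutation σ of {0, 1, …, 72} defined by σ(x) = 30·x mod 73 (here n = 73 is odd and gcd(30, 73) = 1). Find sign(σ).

Start at x=51: 51 → 70 → 56 → 1 → 30 → 24 → 63 → … (one orbit).
Cycle lengths of π_30 on ℤ/73ℤ: [24, 24, 24, 1]; 4 cycles in total.
n − c = 73 − 4 = 69; sign = (−1)^69 = -1.
The Jacobi symbol (30|73) = -1 (Zolotarev) agrees.

-1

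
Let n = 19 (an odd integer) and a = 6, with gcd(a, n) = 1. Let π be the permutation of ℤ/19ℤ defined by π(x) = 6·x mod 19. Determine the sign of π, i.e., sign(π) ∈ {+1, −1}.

Start at x=9: 9 → 16 → 1 → 6 → 17 → 7 → 4 → … (one orbit).
Decompose π into cycles: lengths [9, 9, 1] (3 cycles, including the fixed point 0).
19 − 3 = 16 transpositions; sign(π) = (−1)^16 = +1.
Check: (6/19) = +1 by Zolotarev.

+1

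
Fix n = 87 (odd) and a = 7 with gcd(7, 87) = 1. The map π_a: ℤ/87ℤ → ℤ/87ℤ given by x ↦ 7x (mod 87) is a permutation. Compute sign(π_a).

Start at x=82: 82 → 52 → 16 → 25 → 1 → 7 → 49 → 82 (one orbit).
Decompose π into cycles: lengths [7, 7, 7, 7, 7, 7, 7, 7, 7, 7, 7, 7, 1, 1, 1] (15 cycles, including the fixed point 0).
n − c = 87 − 15 = 72; sign = (−1)^72 = +1.
The Jacobi symbol (7|87) = +1 (Zolotarev) agrees.

+1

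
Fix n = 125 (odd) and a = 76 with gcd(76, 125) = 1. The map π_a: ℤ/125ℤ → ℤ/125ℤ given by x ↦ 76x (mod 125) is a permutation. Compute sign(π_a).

+1

Trace 76: π^k(76) = [76, 26, 101, 51, 1] for k=0..4.
The orbit structure of x ↦ 76x mod 125: 45 orbits of sizes [5, 5, 5, 5, 5, 5, 5, 5, 5, 5, 5, 5, 5, 5, 5, 5, 5, 5, 5, 5, 1, 1, 1, 1, 1, 1, 1, 1, 1, 1, 1, 1, 1, 1, 1, 1, 1, 1, 1, 1, 1, 1, 1, 1, 1].
45 cycles on 125: each ℓ→(−1)^(ℓ−1), product (−1)^80 = +1.
Check: (76/125) = +1 by Zolotarev.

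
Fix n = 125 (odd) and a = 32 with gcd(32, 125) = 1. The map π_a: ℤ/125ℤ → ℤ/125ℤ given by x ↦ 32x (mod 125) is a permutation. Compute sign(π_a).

-1

Start at x=107: 107 → 49 → 68 → 51 → 7 → 99 → 43 → … (one orbit).
The orbit structure of x ↦ 32x mod 125: 12 orbits of sizes [20, 20, 20, 20, 20, 4, 4, 4, 4, 4, 4, 1].
12 cycles on 125: each ℓ→(−1)^(ℓ−1), product (−1)^113 = -1.
(32|125)_J = -1 (Zolotarev's lemma cross-check).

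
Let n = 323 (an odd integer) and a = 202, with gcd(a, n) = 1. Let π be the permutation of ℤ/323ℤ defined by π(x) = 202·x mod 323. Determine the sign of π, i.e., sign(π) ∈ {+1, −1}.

Orbit of 106 under x↦202x: [106, 94, 254, 274, 115, 297, 239]… (length divides ord_323(202)).
Cycle type of π: 24×12 + 8×2 + 6×3 + 1; total 18 cycles.
18 cycles on 323: each ℓ→(−1)^(ℓ−1), product (−1)^305 = -1.

-1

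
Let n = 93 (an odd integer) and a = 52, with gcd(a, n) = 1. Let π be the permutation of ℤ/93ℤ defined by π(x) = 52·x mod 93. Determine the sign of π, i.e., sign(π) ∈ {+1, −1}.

Trace 82: π^k(82) = [82, 79, 16, 88, 19, 58, 40] for k=0..6.
The orbit structure of x ↦ 52x mod 93: 6 orbits of sizes [30, 30, 30, 1, 1, 1].
sign(π) = (−1)^{n − #cycles} = (−1)^{93−6} = (−1)^87 = -1.
Check: (52/93) = -1 by Zolotarev.

-1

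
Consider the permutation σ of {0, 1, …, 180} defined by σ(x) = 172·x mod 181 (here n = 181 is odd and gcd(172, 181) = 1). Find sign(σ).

+1

Trace 46: π^k(46) = [46, 129, 106, 132, 79, 13, 64] for k=0..6.
π_172 has 3 disjoint cycles with lengths [90, 90, 1] on {0,…,180}.
Σ(ℓ_i−1) = 181−3 = 178; sign = (−1)^178 = +1.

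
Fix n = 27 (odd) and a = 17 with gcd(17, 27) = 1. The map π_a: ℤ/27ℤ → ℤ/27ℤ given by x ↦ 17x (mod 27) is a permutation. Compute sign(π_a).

-1

Start at x=17: 17 → 19 → 26 → 10 → 8 → 1 → 17 (one orbit).
Decompose π into cycles: lengths [6, 6, 6, 2, 2, 2, 2, 1] (8 cycles, including the fixed point 0).
sign(π) = (−1)^{n − #cycles} = (−1)^{27−8} = (−1)^19 = -1.
Via Zolotarev, sign(π_{17}) = (17|27) = -1.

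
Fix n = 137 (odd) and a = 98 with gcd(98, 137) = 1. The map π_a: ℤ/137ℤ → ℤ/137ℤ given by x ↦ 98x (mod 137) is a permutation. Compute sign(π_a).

Trace 136: π^k(136) = [136, 39, 123, 135, 78, 109, 133] for k=0..6.
3 cycles of lengths [68, 68, 1].
Σ(ℓ_i−1) = 137−3 = 134; sign = (−1)^134 = +1.
Check: (98/137) = +1 by Zolotarev.

+1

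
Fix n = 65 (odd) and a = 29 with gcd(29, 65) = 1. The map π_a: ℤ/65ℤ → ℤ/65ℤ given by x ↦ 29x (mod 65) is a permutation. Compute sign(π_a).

+1

Trace 14: π^k(14) = [14, 16, 9, 1, 29, 61] for k=0..5.
15 cycles of lengths [6, 6, 6, 6, 6, 6, 6, 6, 3, 3, 3, 3, 2, 2, 1].
Σ(ℓ_i−1) = 65−15 = 50; sign = (−1)^50 = +1.
Check: (29/65) = +1 by Zolotarev.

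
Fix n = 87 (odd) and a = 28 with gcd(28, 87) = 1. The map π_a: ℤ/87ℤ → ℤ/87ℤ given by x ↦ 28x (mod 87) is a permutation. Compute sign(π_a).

+1

Start at x=28: 28 → 1 → 28 (one orbit).
π_28 has 45 disjoint cycles with lengths [2, 2, 2, 2, 2, 2, 2, 2, 2, 2, 2, 2, 2, 2, 2, 2, 2, 2, 2, 2, 2, 2, 2, 2, 2, 2, 2, 2, 2, 2, 2, 2, 2, 2, 2, 2, 2, 2, 2, 2, 2, 2, 1, 1, 1] on {0,…,86}.
Σ(ℓ_i−1) = 87−45 = 42; sign = (−1)^42 = +1.
The Jacobi symbol (28|87) = +1 (Zolotarev) agrees.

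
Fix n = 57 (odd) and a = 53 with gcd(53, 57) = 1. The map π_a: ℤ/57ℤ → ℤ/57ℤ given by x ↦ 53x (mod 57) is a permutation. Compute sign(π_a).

Start at x=43: 43 → 56 → 4 → 41 → 7 → 29 → 55 → … (one orbit).
π_53 has 5 disjoint cycles with lengths [18, 18, 18, 2, 1] on {0,…,56}.
With 5 cycles on 57 points, sign = (−1)^{57−5} = +1.

+1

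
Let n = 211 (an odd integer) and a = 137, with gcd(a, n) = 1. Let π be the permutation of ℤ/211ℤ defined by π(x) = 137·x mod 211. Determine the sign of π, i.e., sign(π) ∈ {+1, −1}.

+1

Trace 137: π^k(137) = [137, 201, 107, 100, 196, 55, 150] for k=0..6.
15 cycles of lengths [15, 15, 15, 15, 15, 15, 15, 15, 15, 15, 15, 15, 15, 15, 1].
15 cycles on 211: each ℓ→(−1)^(ℓ−1), product (−1)^196 = +1.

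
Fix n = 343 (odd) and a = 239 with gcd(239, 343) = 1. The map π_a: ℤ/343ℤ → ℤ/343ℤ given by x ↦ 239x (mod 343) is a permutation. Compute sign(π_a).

+1

Orbit of 281 under x↦239x: [281, 274, 316, 64, 204, 50, 288]… (length divides ord_343(239)).
π_239 has 19 disjoint cycles with lengths [49, 49, 49, 49, 49, 49, 7, 7, 7, 7, 7, 7, 1, 1, 1, 1, 1, 1, 1] on {0,…,342}.
343 − 19 = 324 transpositions; sign(π) = (−1)^324 = +1.
Via Zolotarev, sign(π_{239}) = (239|343) = +1.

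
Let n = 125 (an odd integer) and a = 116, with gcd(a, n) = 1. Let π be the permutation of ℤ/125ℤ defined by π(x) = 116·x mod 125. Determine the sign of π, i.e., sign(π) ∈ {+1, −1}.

Start at x=21: 21 → 61 → 76 → 66 → 31 → 96 → 11 → … (one orbit).
13 cycles of lengths [25, 25, 25, 25, 5, 5, 5, 5, 1, 1, 1, 1, 1].
sign(π) = (−1)^{n − #cycles} = (−1)^{125−13} = (−1)^112 = +1.
(116|125)_J = +1 (Zolotarev's lemma cross-check).

+1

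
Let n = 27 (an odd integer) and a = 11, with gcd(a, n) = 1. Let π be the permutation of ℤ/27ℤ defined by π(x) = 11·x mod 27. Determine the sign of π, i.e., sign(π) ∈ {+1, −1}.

-1

Trace 19: π^k(19) = [19, 20, 4, 17, 25, 5, 1] for k=0..6.
The orbit structure of x ↦ 11x mod 27: 4 orbits of sizes [18, 6, 2, 1].
sign(π) = (−1)^{n − #cycles} = (−1)^{27−4} = (−1)^23 = -1.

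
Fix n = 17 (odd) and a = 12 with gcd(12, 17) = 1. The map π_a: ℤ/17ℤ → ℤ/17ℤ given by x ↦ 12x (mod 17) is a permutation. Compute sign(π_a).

-1

Orbit of 6 under x↦12x: [6, 4, 14, 15, 10, 1, 12]… (length divides ord_17(12)).
The orbit structure of x ↦ 12x mod 17: 2 orbits of sizes [16, 1].
sign(π) = (−1)^{n − #cycles} = (−1)^{17−2} = (−1)^15 = -1.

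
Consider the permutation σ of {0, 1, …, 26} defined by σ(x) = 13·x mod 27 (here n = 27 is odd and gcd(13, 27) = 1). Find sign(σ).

Trace 13: π^k(13) = [13, 7, 10, 22, 16, 19, 4] for k=0..6.
π_13 has 7 disjoint cycles with lengths [9, 9, 3, 3, 1, 1, 1] on {0,…,26}.
7 cycles on 27: each ℓ→(−1)^(ℓ−1), product (−1)^20 = +1.

+1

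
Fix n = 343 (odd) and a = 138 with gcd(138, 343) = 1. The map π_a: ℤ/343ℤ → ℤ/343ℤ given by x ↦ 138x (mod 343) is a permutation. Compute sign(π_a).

Start at x=289: 289 → 94 → 281 → 19 → 221 → 314 → 114 → … (one orbit).
4 cycles of lengths [294, 42, 6, 1].
4 cycles on 343: each ℓ→(−1)^(ℓ−1), product (−1)^339 = -1.

-1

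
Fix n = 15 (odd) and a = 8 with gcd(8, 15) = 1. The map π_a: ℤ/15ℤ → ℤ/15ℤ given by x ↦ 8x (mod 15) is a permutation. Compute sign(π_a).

+1

Orbit of 1 under x↦8x: [1, 8, 4, 2]… (length divides ord_15(8)).
π_8 has 5 disjoint cycles with lengths [4, 4, 4, 2, 1] on {0,…,14}.
sign(π) = (−1)^{n − #cycles} = (−1)^{15−5} = (−1)^10 = +1.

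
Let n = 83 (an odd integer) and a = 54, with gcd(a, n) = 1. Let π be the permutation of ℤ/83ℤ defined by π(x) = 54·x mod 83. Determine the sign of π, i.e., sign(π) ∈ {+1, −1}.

-1

Start at x=20: 20 → 1 → 54 → 11 → 13 → 38 → 60 → … (one orbit).
Cycle lengths of π_54 on ℤ/83ℤ: [82, 1]; 2 cycles in total.
With 2 cycles on 83 points, sign = (−1)^{83−2} = -1.
Check: (54/83) = -1 by Zolotarev.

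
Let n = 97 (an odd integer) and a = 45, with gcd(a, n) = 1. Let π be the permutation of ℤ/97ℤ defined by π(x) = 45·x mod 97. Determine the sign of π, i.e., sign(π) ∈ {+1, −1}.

Orbit of 28 under x↦45x: [28, 96, 52, 12, 55, 50, 19]… (length divides ord_97(45)).
The orbit structure of x ↦ 45x mod 97: 4 orbits of sizes [32, 32, 32, 1].
With 4 cycles on 97 points, sign = (−1)^{97−4} = -1.
Check: (45/97) = -1 by Zolotarev.

-1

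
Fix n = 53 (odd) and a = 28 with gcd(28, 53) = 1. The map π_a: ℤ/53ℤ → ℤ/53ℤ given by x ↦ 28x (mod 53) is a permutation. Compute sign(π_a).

Trace 13: π^k(13) = [13, 46, 16, 24, 36, 1, 28] for k=0..6.
The orbit structure of x ↦ 28x mod 53: 5 orbits of sizes [13, 13, 13, 13, 1].
53 − 5 = 48 transpositions; sign(π) = (−1)^48 = +1.
Zolotarev: (28|53) = +1, matching the cycle-count sign.

+1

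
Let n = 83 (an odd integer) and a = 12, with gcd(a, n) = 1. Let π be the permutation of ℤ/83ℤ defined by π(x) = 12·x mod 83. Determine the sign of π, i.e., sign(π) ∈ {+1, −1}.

+1

Trace 70: π^k(70) = [70, 10, 37, 29, 16, 26, 63] for k=0..6.
Cycle lengths of π_12 on ℤ/83ℤ: [41, 41, 1]; 3 cycles in total.
83 − 3 = 80 transpositions; sign(π) = (−1)^80 = +1.
Zolotarev: (12|83) = +1, matching the cycle-count sign.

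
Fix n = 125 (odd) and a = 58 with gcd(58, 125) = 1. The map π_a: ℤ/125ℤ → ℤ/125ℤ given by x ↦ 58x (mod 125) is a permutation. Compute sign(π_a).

-1

Trace 92: π^k(92) = [92, 86, 113, 54, 7, 31, 48] for k=0..6.
Cycle lengths of π_58 on ℤ/125ℤ: [100, 20, 4, 1]; 4 cycles in total.
4 cycles on 125: each ℓ→(−1)^(ℓ−1), product (−1)^121 = -1.
Check: (58/125) = -1 by Zolotarev.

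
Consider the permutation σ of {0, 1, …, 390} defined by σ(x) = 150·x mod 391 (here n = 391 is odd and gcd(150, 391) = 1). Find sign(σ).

Orbit of 13 under x↦150x: [13, 386, 32, 108, 169, 326, 25]… (length divides ord_391(150)).
The orbit structure of x ↦ 150x mod 391: 6 orbits of sizes [176, 176, 16, 11, 11, 1].
With 6 cycles on 391 points, sign = (−1)^{391−6} = -1.

-1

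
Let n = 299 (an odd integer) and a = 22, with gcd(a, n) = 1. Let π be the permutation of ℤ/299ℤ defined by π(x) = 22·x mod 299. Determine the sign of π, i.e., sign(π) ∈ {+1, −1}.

Start at x=139: 139 → 68 → 1 → 22 → 185 → 183 → 139 (one orbit).
Cycle type of π: 6×44 + 3×4 + 2×11 + 1; total 60 cycles.
With 60 cycles on 299 points, sign = (−1)^{299−60} = -1.

-1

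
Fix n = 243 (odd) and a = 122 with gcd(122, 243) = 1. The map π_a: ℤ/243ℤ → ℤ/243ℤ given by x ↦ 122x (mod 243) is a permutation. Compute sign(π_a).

Trace 155: π^k(155) = [155, 199, 221, 232, 116, 58, 29] for k=0..6.
Decompose π into cycles: lengths [162, 54, 18, 6, 2, 1] (6 cycles, including the fixed point 0).
6 cycles on 243: each ℓ→(−1)^(ℓ−1), product (−1)^237 = -1.

-1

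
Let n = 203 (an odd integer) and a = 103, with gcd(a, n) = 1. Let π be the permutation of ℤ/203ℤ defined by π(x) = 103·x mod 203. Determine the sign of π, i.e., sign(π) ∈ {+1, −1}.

-1

Trace 65: π^k(65) = [65, 199, 197, 194, 88, 132, 198] for k=0..6.
Cycle type of π: 42×4 + 7×4 + 6 + 1; total 10 cycles.
sign(π) = (−1)^{n − #cycles} = (−1)^{203−10} = (−1)^193 = -1.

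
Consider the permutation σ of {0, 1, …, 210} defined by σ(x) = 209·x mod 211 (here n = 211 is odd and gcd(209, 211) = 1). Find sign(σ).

Start at x=80: 80 → 51 → 109 → 204 → 14 → 183 → 56 → … (one orbit).
π_209 has 3 disjoint cycles with lengths [105, 105, 1] on {0,…,210}.
With 3 cycles on 211 points, sign = (−1)^{211−3} = +1.

+1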